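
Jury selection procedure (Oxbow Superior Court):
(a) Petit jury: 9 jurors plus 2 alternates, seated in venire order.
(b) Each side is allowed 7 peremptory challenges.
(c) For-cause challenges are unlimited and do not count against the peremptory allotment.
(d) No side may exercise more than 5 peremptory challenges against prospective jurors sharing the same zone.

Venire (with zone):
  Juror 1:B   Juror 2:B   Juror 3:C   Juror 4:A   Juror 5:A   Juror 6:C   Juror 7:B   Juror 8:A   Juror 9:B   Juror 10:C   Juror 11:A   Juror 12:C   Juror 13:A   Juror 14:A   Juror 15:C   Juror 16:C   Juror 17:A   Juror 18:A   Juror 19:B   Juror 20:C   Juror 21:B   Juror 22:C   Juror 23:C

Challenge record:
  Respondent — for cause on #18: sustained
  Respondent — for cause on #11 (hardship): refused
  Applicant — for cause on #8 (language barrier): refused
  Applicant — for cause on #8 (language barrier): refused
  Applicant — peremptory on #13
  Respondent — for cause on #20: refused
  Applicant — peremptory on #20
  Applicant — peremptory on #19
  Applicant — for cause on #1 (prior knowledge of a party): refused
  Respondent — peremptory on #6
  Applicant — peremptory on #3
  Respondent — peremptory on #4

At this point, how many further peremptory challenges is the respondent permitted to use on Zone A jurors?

4

Respondent peremptories so far: #6, #4 — 2 of 7 used, 5 left overall.
Against Zone A: #4 — 1 used; per-zone cap 5 leaves 4.
Binding limit: min(5, 4) = 4.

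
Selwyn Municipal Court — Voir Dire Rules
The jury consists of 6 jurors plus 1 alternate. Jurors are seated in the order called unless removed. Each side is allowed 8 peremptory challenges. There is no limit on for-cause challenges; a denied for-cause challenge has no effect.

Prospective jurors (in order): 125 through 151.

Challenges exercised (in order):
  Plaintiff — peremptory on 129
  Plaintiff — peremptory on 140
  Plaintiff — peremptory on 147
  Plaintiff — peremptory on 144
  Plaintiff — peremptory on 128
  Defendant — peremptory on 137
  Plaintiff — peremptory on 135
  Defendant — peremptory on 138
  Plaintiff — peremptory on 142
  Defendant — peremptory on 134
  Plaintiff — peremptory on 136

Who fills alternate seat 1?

133

Removed: #128, #129, #134, #135, #136, #137, #138, #140, #142, #144, #147.
Seating in order: seats 1–6 → #125, #126, #127, #130, #131, #132; alternates → #133.
So alternate 1 is #133.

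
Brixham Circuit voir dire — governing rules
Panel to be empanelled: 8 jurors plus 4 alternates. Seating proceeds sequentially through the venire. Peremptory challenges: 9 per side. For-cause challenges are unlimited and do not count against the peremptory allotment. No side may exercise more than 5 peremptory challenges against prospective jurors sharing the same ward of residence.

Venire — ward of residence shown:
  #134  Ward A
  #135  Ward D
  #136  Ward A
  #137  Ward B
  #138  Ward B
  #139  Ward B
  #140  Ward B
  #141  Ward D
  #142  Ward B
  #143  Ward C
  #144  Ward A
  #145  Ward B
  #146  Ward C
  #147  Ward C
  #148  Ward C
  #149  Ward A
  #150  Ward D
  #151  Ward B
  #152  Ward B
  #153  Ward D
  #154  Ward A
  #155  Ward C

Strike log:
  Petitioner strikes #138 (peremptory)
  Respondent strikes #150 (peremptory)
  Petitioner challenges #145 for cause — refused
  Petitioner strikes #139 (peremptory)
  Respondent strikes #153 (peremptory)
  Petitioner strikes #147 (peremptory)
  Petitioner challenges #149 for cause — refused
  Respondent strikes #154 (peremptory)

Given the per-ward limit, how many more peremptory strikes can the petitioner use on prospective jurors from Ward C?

Petitioner peremptories so far: #138, #139, #147 — 3 of 9 used, 6 left overall.
Against Ward C: #147 — 1 used; per-ward cap 5 leaves 4.
Binding limit: min(6, 4) = 4.

4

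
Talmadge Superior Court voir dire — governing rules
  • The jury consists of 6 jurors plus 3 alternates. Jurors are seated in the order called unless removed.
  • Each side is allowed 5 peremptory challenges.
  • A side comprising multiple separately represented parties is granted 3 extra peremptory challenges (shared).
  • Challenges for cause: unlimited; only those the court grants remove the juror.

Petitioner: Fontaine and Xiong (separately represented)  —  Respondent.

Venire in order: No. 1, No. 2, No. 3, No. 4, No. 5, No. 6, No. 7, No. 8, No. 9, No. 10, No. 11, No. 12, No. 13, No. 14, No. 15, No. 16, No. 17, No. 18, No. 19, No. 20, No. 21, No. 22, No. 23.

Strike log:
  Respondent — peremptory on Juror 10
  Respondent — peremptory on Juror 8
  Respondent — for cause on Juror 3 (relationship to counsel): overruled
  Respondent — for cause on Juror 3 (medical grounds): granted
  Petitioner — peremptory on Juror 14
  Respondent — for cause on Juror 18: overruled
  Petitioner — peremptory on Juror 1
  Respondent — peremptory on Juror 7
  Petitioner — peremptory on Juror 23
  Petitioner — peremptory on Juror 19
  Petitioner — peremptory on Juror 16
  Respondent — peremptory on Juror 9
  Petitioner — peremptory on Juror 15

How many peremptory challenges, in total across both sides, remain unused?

3

Petitioner allotment: 5 base + 3 multi-party = 8. Respondent allotment: 5.
Petitioner peremptories used: #14, #1, #23, #19, #16, #15 — 6.
Respondent peremptories used: #10, #8, #7, #9 — 4 (for-cause on #3, #3, #18 don't count).
Remaining: (8 − 6) + (5 − 4) = 3.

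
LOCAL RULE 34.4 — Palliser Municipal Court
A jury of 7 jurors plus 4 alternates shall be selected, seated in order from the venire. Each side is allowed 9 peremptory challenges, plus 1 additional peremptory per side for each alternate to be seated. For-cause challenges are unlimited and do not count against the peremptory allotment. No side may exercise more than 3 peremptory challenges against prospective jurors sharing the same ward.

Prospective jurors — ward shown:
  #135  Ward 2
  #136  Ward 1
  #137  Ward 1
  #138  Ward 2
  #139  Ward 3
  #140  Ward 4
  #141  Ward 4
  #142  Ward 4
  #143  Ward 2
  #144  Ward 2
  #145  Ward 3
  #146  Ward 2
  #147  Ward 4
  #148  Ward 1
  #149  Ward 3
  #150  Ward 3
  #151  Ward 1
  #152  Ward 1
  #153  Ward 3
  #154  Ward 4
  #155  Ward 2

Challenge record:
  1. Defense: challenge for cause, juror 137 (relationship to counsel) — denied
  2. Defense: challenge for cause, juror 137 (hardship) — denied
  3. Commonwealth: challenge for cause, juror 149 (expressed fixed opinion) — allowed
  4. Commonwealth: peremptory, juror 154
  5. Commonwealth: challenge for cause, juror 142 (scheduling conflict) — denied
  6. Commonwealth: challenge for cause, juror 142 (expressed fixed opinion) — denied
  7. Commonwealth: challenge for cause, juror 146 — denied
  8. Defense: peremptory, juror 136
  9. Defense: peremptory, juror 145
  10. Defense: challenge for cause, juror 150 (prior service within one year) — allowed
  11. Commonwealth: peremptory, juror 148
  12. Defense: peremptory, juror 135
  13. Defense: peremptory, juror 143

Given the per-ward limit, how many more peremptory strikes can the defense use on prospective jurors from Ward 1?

2

Defense peremptories so far: #136, #145, #135, #143 — 4 of 13 used, 9 left overall.
Against Ward 1: #136 — 1 used; per-ward cap 3 leaves 2.
Binding limit: min(9, 2) = 2.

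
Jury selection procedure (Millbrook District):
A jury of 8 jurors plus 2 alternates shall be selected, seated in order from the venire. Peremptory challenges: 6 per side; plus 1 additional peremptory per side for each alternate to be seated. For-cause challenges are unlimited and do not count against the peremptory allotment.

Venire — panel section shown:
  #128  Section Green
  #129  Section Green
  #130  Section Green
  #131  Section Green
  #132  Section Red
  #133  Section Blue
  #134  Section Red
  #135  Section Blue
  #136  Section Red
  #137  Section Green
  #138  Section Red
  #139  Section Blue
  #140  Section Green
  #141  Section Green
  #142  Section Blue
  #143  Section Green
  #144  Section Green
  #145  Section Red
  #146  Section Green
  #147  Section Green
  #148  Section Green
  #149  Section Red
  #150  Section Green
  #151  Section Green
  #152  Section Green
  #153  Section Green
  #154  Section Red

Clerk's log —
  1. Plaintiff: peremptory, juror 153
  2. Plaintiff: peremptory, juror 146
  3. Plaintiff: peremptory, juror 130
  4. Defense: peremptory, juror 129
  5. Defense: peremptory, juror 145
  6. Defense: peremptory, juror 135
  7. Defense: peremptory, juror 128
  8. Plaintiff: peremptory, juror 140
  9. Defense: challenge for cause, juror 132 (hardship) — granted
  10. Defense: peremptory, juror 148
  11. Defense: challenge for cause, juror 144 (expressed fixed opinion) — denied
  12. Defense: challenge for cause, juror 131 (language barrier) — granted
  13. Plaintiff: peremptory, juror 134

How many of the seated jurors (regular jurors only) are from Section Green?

3

Removed: #128, #129, #130, #131, #132, #134, #135, #140, #145, #146, #148, #153.
Seated jurors 1–8: #133, #136, #137, #138, #139, #141, #142, #143 (alternates #144, #147 not counted).
Of those, in Section Green: #137, #141, #143 → 3.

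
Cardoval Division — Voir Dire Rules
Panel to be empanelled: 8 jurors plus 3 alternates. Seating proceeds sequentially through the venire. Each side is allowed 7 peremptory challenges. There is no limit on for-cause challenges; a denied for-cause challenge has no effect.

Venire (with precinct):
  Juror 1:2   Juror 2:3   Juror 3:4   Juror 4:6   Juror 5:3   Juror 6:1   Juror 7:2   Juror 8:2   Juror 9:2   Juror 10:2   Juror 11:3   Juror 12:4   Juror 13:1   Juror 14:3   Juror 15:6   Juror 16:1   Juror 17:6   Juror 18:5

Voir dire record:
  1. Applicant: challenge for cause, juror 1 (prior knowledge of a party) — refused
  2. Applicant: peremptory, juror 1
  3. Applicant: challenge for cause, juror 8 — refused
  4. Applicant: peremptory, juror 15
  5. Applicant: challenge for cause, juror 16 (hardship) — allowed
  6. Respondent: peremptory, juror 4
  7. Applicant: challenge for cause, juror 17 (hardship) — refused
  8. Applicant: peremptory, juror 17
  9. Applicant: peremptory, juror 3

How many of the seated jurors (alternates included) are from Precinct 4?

Removed: #1, #3, #4, #15, #16, #17.
Seated (11 incl. alternates): #2, #5, #6, #7, #8, #9, #10, #11, #12, #13, #14.
Of those, in Precinct 4: #12 → 1.

1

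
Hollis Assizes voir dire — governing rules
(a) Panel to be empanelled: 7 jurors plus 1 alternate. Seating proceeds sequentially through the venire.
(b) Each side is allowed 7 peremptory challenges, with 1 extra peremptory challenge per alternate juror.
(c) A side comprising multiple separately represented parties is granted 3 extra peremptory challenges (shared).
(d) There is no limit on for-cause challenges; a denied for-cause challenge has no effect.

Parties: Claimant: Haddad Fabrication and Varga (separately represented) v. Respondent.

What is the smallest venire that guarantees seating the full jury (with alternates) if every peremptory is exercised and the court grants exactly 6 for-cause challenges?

33

Seats to fill: 7 + 1 alternates = 8.
Peremptories — Claimant: 7 + 1×1 + 3 = 11; Respondent: 7 + 1×1 = 8; total 19.
For-cause removals: 6.
Minimum venire: 8 + 19 + 6 = 33.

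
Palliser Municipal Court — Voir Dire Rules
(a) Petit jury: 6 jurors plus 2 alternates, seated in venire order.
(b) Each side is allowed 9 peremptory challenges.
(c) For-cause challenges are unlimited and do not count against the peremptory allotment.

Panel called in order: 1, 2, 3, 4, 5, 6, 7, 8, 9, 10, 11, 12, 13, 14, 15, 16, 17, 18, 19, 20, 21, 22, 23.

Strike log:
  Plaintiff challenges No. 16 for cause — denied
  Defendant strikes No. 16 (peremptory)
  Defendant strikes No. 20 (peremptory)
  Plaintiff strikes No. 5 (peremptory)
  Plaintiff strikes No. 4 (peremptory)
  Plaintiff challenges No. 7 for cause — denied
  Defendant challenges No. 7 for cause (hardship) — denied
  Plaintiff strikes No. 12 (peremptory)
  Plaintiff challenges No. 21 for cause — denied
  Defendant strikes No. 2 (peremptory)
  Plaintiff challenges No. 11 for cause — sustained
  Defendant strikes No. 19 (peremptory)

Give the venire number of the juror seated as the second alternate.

Removed: #2, #4, #5, #11, #12, #16, #19, #20. (#7, #21 stay — for-cause denied.)
Seating in order: seats 1–6 → #1, #3, #6, #7, #8, #9; alternates → #10, #13.
So alternate 2 is #13.

13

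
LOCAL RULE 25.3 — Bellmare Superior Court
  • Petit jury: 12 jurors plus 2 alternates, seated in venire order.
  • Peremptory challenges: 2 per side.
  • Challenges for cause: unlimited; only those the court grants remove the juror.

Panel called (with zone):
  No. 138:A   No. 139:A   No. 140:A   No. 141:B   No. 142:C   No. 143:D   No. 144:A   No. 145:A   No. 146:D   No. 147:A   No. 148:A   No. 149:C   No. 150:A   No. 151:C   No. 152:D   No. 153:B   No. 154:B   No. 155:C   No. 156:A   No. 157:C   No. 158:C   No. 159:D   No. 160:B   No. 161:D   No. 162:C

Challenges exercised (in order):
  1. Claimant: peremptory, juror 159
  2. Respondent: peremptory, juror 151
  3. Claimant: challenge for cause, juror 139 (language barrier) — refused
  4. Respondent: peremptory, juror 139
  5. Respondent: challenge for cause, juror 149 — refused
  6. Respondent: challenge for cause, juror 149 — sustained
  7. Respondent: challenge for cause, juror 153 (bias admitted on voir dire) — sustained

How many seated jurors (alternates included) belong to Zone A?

7

Removed: #139, #149, #151, #153, #159.
Seated (14 incl. alternates): #138, #140, #141, #142, #143, #144, #145, #146, #147, #148, #150, #152, #154, #155.
Of those, in Zone A: #138, #140, #144, #145, #147, #148, #150 → 7.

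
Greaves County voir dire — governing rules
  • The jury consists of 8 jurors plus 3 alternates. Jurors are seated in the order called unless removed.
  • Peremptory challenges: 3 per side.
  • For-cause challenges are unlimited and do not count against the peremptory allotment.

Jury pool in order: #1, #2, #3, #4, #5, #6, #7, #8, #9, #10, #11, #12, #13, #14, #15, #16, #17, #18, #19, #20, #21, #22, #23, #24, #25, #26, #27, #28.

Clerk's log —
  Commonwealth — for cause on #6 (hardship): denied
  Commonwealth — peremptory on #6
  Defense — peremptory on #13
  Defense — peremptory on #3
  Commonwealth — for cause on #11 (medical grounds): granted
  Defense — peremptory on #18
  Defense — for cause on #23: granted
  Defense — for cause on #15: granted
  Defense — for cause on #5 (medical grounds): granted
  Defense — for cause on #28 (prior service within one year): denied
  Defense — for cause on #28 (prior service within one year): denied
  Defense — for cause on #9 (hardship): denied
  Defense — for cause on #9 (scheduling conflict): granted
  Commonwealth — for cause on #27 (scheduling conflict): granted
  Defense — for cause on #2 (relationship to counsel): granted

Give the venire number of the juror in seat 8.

16

Removed: #2, #3, #5, #6, #9, #11, #13, #15, #18, #23, #27. (#28 stays — for-cause denied.)
Filling seats in venire order through position 8: #1, #4, #7, #8, #10, #12, #14, #16.
So seat 8 is #16.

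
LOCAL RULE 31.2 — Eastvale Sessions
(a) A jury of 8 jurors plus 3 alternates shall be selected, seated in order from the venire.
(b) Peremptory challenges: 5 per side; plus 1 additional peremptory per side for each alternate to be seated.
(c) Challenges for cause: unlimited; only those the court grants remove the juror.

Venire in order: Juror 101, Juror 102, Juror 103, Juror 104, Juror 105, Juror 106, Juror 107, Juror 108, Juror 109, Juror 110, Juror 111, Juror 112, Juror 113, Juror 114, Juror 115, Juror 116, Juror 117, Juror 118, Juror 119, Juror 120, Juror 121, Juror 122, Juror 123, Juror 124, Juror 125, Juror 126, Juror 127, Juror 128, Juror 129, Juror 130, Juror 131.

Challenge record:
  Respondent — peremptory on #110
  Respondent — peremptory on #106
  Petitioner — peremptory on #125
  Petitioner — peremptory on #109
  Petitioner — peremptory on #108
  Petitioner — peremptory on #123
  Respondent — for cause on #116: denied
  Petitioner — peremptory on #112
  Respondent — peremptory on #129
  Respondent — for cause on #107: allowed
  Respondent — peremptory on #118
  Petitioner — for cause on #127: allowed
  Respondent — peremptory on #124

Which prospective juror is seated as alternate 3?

Removed: #106, #107, #108, #109, #110, #112, #118, #123, #124, #125, #127, #129. (#116 stays — for-cause denied.)
Seating in order: seats 1–8 → #101, #102, #103, #104, #105, #111, #113, #114; alternates → #115, #116, #117.
So alternate 3 is #117.

117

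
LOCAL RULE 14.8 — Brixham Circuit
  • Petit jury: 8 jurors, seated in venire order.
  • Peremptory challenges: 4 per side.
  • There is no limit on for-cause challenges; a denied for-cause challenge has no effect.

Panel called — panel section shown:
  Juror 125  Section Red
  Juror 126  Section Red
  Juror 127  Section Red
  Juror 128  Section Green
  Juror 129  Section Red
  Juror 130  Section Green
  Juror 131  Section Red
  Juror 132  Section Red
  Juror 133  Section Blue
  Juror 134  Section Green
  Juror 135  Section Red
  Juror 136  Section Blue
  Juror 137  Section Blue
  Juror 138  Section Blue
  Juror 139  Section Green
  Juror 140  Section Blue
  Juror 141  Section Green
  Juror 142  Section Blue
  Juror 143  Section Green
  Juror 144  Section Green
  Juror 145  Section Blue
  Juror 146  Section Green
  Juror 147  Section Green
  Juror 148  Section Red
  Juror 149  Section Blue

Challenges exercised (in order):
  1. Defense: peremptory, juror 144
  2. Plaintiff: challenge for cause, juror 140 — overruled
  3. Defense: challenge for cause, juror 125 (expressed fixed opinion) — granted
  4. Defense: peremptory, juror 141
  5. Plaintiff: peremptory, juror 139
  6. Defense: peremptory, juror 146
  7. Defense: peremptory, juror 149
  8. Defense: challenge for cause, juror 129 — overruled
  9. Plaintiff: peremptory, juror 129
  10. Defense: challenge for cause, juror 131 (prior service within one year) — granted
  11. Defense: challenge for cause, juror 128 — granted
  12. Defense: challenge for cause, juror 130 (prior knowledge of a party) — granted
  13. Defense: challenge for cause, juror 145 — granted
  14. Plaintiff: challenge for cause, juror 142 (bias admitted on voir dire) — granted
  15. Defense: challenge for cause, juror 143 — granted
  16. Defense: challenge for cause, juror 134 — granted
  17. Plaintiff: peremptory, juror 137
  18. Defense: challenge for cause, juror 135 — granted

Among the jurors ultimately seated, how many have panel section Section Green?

Removed: #125, #128, #129, #130, #131, #134, #135, #137, #139, #141, #142, #143, #144, #145, #146, #149.
Seated jurors 1–8: #126, #127, #132, #133, #136, #138, #140, #147.
Of those, in Section Green: #147 → 1.

1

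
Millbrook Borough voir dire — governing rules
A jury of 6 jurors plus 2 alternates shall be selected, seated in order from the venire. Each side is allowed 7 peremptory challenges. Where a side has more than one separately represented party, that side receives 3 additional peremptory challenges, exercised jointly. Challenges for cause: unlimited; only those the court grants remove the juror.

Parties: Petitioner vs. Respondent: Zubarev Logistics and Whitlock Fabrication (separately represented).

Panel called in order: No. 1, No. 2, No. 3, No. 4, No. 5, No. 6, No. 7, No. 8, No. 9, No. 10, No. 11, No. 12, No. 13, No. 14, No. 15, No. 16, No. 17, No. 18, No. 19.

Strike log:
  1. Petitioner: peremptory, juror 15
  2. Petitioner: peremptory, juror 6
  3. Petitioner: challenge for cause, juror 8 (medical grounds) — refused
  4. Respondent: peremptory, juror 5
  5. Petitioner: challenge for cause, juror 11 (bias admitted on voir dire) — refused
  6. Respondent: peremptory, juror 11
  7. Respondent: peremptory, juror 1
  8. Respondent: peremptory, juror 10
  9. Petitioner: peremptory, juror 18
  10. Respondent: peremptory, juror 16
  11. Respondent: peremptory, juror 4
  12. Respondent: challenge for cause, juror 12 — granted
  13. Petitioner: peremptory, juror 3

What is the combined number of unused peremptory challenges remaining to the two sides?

7

Petitioner allotment: 7. Respondent allotment: 7 base + 3 multi-party = 10.
Petitioner peremptories used: #15, #6, #18, #3 — 4 (for-cause on #8, #11 don't count).
Respondent peremptories used: #5, #11, #1, #10, #16, #4 — 6 (the for-cause on #12 doesn't count).
Remaining: (7 − 4) + (10 − 6) = 7.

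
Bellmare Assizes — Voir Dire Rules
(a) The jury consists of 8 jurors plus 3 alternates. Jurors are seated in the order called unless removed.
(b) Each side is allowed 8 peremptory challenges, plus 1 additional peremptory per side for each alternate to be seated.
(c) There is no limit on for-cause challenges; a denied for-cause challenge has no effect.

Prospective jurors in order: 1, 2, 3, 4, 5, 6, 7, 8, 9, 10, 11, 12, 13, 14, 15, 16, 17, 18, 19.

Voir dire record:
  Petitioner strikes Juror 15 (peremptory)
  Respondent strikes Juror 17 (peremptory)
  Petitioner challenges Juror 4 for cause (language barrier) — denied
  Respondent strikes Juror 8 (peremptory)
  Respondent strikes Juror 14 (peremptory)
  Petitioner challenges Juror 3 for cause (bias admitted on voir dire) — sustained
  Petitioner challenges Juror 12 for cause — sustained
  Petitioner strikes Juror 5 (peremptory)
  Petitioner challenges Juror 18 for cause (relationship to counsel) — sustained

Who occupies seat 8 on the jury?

11

Removed: #3, #5, #8, #12, #14, #15, #17, #18. (#4 stays — for-cause denied.)
Seating in order: seats 1–8 → #1, #2, #4, #6, #7, #9, #10, #11; alternates → #13, #16, #19.
So seat 8 is #11.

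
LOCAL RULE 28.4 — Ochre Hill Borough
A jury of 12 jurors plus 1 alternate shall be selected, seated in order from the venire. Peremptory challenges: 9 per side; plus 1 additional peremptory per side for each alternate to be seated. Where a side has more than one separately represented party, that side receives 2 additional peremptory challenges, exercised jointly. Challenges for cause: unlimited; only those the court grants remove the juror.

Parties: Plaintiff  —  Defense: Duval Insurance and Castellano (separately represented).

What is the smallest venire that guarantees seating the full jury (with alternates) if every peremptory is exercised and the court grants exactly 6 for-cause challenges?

41

Seats to fill: 12 + 1 alternates = 13.
Peremptories — Plaintiff: 9 + 1×1 = 10; Defense: 9 + 1×1 + 2 = 12; total 22.
For-cause removals: 6.
Minimum venire: 13 + 22 + 6 = 41.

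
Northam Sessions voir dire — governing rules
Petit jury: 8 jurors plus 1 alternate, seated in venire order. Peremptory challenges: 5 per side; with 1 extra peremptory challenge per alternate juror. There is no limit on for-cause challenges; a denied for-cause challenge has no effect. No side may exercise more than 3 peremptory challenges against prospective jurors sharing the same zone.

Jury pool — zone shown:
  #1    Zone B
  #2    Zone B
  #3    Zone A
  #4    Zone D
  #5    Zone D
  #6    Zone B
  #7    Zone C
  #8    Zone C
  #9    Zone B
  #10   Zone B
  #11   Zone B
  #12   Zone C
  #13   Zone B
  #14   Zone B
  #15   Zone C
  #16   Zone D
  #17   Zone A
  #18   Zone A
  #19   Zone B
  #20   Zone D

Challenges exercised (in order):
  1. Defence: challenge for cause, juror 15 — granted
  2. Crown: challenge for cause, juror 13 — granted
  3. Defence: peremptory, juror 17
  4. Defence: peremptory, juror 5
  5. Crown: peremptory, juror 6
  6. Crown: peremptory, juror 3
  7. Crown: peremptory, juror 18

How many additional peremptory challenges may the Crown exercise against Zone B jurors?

2

Crown peremptories so far: #6, #3, #18 — 3 of 6 used, 3 left overall.
Against Zone B: #6 — 1 used; per-zone cap 3 leaves 2.
Binding limit: min(3, 2) = 2.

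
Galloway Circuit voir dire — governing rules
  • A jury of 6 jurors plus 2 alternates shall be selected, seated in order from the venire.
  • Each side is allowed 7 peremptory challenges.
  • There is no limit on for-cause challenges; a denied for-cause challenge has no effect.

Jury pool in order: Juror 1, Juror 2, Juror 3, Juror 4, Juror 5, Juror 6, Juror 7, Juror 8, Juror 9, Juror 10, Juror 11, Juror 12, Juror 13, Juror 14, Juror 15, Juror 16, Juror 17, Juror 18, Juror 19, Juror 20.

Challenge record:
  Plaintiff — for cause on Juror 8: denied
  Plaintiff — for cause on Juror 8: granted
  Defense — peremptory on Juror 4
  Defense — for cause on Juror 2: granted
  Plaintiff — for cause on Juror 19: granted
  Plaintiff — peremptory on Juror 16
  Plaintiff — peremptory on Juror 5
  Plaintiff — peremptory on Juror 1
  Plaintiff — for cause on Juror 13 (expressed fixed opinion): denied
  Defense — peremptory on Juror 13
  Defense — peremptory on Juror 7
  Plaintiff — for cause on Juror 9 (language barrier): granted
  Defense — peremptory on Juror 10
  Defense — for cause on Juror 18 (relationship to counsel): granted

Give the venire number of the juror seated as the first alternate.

17

Removed: #1, #2, #4, #5, #7, #8, #9, #10, #13, #16, #18, #19.
Filling seats in venire order through position 7: #3, #6, #11, #12, #14, #15, #17.
So alternate 1 is #17.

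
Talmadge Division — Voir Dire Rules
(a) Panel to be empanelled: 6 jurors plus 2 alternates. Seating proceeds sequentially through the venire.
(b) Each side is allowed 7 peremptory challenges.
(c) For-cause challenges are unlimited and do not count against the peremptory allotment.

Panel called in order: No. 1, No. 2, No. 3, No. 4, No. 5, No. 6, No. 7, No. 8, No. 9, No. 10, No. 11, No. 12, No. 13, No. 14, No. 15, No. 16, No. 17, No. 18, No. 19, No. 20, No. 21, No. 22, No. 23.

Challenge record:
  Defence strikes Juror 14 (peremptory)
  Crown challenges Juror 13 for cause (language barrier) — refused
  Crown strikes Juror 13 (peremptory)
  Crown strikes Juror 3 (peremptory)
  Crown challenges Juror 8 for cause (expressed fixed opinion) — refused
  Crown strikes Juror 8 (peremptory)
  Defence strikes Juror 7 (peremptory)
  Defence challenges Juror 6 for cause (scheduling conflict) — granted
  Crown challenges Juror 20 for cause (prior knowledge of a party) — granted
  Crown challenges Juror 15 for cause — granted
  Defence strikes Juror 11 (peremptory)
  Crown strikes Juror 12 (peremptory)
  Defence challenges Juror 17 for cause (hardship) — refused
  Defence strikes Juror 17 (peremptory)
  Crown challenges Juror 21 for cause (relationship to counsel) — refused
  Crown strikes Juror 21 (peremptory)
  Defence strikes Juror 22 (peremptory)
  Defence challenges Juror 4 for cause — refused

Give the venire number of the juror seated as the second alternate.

Removed: #3, #6, #7, #8, #11, #12, #13, #14, #15, #17, #20, #21, #22. (#4 stays — for-cause denied.)
Seating in order: seats 1–6 → #1, #2, #4, #5, #9, #10; alternates → #16, #18.
So alternate 2 is #18.

18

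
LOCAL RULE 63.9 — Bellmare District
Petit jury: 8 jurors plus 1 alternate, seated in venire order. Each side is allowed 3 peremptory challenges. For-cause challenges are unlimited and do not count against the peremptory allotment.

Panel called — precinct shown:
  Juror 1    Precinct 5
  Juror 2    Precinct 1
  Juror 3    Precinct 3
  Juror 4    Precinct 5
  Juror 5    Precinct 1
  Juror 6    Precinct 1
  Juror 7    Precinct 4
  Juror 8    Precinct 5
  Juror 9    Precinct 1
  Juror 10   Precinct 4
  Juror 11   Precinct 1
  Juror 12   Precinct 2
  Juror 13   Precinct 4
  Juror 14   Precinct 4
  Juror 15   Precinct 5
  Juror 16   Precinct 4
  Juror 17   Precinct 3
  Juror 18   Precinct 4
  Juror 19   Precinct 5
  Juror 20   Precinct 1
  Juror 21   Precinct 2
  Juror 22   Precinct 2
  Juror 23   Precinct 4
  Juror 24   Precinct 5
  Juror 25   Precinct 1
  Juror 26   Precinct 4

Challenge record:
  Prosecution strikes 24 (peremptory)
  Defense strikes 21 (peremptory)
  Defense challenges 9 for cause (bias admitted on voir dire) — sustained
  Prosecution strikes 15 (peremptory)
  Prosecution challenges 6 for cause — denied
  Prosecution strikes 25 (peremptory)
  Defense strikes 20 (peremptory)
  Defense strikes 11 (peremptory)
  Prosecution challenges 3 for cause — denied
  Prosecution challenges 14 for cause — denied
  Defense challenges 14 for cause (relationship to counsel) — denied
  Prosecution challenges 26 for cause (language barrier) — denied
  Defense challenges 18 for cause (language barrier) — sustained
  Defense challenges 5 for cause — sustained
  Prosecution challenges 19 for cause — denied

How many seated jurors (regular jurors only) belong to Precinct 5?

Removed: #5, #9, #11, #15, #18, #20, #21, #24, #25.
Seated jurors 1–8: #1, #2, #3, #4, #6, #7, #8, #10 (alternates #12 not counted).
Of those, in Precinct 5: #1, #4, #8 → 3.

3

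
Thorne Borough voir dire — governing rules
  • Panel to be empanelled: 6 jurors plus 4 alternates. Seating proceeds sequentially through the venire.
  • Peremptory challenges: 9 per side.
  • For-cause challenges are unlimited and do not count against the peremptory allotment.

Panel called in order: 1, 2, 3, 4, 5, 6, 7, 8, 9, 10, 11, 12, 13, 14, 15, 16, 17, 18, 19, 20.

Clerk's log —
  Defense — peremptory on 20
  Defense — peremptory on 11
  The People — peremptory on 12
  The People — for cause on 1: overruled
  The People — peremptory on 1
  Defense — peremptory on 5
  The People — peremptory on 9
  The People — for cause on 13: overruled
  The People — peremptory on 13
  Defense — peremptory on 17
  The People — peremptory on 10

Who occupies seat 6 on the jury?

8

Removed: #1, #5, #9, #10, #11, #12, #13, #17, #20.
Seating in order: seats 1–6 → #2, #3, #4, #6, #7, #8; alternates → #14, #15, #16, #18.
So seat 6 is #8.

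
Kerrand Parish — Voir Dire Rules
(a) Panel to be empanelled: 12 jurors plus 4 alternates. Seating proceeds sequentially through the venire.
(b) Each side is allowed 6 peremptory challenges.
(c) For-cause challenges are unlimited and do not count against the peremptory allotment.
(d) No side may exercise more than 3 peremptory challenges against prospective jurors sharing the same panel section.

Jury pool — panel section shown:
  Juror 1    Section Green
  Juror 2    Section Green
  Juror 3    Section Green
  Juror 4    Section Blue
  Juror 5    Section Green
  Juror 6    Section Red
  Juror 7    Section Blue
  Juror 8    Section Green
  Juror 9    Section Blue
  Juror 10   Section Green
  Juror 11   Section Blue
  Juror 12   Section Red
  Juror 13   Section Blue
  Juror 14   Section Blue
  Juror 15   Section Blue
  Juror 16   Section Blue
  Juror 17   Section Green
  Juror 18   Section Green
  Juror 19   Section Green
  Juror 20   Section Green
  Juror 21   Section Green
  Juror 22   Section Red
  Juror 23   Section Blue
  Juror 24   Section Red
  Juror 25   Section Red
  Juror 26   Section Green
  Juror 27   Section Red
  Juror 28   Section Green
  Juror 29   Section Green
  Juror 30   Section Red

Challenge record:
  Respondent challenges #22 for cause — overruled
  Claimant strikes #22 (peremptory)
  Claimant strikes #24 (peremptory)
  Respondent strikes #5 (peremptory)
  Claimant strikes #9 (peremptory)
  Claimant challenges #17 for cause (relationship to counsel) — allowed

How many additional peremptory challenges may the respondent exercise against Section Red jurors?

3

Respondent peremptories so far: #5 — 1 of 6 used, 5 left overall.
Against Section Red: none yet — per-section cap 3 leaves 3.
Binding limit: min(5, 3) = 3.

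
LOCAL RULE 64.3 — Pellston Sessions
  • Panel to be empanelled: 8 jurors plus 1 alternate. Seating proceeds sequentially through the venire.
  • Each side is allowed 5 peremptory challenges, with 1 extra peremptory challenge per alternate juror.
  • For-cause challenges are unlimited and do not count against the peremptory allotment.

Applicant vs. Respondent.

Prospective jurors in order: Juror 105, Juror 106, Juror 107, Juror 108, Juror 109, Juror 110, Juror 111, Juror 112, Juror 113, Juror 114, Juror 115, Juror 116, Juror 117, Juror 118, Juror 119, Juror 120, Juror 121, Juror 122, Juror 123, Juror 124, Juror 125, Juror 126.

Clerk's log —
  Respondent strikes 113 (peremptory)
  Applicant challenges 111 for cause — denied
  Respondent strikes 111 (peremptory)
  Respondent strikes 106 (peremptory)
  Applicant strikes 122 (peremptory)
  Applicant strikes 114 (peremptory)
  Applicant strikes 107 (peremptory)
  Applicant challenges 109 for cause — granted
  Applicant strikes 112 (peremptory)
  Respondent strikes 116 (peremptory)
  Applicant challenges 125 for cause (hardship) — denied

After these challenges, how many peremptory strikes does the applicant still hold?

2

Applicant allotment: 5 base + 1 × 1 alternate = 6.
Applicant peremptories used: #122, #114, #107, #112 — 4 (for-cause on #111, #109, #125 don't count).
Remaining: 6 − 4 = 2.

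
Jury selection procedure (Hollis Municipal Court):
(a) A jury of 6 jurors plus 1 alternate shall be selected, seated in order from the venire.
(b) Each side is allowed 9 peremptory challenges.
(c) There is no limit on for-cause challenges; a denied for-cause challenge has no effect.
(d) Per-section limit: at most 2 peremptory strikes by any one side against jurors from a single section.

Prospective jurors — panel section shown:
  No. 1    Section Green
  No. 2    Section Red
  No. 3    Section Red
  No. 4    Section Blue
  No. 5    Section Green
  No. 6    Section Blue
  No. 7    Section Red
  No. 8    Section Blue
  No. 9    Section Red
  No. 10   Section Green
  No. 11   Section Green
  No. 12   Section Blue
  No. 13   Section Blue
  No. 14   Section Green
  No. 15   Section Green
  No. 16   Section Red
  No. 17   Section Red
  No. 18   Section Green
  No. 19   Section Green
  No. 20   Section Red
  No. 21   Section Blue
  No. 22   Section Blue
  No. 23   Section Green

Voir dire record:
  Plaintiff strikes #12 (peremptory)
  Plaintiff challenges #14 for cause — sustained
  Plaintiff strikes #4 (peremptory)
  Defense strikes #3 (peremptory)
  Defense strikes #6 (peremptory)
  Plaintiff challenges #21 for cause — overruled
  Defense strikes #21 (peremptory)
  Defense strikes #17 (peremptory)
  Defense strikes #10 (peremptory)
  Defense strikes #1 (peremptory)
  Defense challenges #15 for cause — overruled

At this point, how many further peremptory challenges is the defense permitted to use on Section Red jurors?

Defense peremptories so far: #3, #6, #21, #17, #10, #1 — 6 of 9 used, 3 left overall.
Against Section Red: #3, #17 — 2 used; per-section cap 2 leaves 0.
Binding limit: min(3, 0) = 0.

0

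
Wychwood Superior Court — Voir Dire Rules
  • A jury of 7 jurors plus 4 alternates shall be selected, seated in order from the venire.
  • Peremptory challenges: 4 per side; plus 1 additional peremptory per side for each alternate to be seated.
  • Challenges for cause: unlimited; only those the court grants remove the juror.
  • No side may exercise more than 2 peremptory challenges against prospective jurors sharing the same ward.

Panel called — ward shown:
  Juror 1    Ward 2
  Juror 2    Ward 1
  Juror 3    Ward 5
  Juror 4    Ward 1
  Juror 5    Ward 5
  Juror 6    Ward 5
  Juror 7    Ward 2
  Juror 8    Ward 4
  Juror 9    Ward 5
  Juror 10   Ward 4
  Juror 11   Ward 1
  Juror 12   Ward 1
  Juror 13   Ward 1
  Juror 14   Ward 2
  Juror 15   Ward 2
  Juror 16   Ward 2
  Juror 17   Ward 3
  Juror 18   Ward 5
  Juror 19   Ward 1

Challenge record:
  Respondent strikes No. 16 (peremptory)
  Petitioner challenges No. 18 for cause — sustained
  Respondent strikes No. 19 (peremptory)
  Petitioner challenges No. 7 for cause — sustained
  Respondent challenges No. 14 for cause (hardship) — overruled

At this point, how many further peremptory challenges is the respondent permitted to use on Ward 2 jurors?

1

Respondent peremptories so far: #16, #19 — 2 of 8 used, 6 left overall.
Against Ward 2: #16 — 1 used; per-ward cap 2 leaves 1.
Binding limit: min(6, 1) = 1.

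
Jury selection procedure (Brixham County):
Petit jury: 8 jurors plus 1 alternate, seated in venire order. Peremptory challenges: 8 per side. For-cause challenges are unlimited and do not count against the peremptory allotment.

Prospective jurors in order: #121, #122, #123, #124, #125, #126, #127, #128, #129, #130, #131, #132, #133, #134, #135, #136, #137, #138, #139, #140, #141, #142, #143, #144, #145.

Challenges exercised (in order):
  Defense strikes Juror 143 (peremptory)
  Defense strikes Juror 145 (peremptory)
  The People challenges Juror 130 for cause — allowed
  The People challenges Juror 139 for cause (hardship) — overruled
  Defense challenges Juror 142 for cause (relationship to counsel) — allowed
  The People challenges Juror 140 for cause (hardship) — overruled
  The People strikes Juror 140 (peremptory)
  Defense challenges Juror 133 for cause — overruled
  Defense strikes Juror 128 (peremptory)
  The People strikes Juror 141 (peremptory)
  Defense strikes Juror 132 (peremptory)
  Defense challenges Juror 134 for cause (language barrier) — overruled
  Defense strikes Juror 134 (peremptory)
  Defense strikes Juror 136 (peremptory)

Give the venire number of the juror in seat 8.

129

Removed: #128, #130, #132, #134, #136, #140, #141, #142, #143, #145. (#133, #139 stay — for-cause denied.)
Seating in order: seats 1–8 → #121, #122, #123, #124, #125, #126, #127, #129; alternates → #131.
So seat 8 is #129.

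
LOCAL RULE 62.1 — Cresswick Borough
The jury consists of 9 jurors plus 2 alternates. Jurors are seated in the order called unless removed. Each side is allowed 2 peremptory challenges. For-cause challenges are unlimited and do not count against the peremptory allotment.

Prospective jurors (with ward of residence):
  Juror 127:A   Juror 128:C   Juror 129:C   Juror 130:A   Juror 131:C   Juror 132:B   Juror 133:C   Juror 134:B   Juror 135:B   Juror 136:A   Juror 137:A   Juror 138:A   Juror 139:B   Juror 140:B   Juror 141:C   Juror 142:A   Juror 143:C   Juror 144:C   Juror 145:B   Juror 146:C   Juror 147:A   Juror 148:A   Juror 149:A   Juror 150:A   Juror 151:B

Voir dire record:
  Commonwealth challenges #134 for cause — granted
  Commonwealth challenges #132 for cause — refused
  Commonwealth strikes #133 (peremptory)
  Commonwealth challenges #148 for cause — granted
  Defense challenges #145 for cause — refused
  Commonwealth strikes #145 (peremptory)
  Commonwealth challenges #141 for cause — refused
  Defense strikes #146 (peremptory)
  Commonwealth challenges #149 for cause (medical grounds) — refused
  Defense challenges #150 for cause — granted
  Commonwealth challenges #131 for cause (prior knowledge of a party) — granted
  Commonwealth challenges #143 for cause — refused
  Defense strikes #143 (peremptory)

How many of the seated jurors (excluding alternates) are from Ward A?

Removed: #131, #133, #134, #143, #145, #146, #148, #150.
Seated jurors 1–9: #127, #128, #129, #130, #132, #135, #136, #137, #138 (alternates #139, #140 not counted).
Of those, in Ward A: #127, #130, #136, #137, #138 → 5.

5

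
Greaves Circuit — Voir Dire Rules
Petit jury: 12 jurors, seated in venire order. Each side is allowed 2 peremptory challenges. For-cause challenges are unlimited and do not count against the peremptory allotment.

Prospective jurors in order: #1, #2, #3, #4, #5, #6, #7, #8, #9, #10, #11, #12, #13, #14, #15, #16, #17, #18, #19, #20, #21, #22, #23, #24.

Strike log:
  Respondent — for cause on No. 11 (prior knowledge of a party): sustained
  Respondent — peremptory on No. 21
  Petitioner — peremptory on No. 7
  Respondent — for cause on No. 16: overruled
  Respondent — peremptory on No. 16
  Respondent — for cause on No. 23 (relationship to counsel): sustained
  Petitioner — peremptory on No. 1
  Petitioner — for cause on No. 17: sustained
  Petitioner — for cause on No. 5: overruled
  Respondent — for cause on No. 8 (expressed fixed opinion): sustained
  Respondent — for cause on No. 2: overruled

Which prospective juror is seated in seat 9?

Removed: #1, #7, #8, #11, #16, #17, #21, #23. (#2, #5 stay — for-cause denied.)
Filling seats in venire order through position 9: #2, #3, #4, #5, #6, #9, #10, #12, #13.
So seat 9 is #13.

13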